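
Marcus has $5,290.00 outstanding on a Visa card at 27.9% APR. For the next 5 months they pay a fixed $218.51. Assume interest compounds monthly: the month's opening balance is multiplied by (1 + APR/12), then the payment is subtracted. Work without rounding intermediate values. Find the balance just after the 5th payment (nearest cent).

Monthly rate r = 27.9%/12 = 2.325% = 0.02325.
Each month: B ← B·(1+r) − $218.51.
Month 1: interest $122.99; balance after payment $5,194.48.
Month 2: interest $120.77; balance after payment $5,096.74.
Month 3: interest $118.50; balance after payment $4,996.73.
Month 4: interest $116.17; balance after payment $4,894.40.
Month 5: interest $113.79; balance after payment $4,789.68.

$4,789.68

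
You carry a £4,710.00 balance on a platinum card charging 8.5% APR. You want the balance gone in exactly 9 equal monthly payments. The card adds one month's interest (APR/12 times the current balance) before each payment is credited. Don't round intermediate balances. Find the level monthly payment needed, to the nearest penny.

£542.04

Monthly rate r = 8.5%/12 = 0.708333% = 0.00708333.
Level-payment amortization: P = B₀·r / (1 − (1+r)^(−n)) = 4710.00·0.00708333 / (1 − 1.00708^(−9)).
Denominator 1 − (1+r)^(−9) = 0.0615496044.
P = 33.3625 / 0.0615496044 ≈ 542.04.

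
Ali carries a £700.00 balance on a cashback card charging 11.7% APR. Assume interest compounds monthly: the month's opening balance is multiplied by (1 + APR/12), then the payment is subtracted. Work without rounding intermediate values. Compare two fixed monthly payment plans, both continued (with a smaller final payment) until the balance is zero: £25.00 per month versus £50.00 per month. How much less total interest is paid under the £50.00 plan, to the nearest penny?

£65.19

Monthly rate r = 11.7%/12 = 0.975% = 0.00975.
At £25.00/mo: n = ⌈−ln(1 − rB₀/P)/ln(1+r)⌉ = 33 payments (last £21.50); total interest = total paid − £700.00 = £121.50.
At £50.00/mo: 16 payments (last £6.31); total interest £56.31.
Interest saved = £121.50 − £56.31 = £65.19.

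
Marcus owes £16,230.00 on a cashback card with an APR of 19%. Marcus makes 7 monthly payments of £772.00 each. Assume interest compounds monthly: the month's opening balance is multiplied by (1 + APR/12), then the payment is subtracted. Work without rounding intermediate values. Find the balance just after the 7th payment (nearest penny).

£12,448.99

Monthly rate r = 19%/12 = 1.58333% = 0.0158333.
Each month: B ← B·(1+r) − £772.00.
Month 1: interest £256.98; balance after payment £15,714.97.
Month 2: interest £248.82; balance after payment £15,191.80.
Month 3: interest £240.54; balance after payment £14,660.33.
Month 4: interest £232.12; balance after payment £14,120.45.
Month 5: interest £223.57; balance after payment £13,572.03.
Month 6: interest £214.89; balance after payment £13,014.92.
Month 7: interest £206.07; balance after payment £12,448.99.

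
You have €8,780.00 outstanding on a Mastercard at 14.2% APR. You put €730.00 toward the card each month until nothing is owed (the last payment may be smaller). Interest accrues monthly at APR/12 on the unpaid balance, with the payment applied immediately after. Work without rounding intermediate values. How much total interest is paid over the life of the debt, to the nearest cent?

Monthly rate r = 14.2%/12 = 1.18333% = 0.0118333.
Payoff takes n = ⌈−ln(1 − rB₀/P)/ln(1+r)⌉ = ⌈13.051⌉ = 14 payments; the last is €37.37.
Total paid = 13·€730.00 + €37.37 = €9,527.37.
Total interest = total paid − principal = €9,527.37 − €8,780.00 = €747.37.

€747.37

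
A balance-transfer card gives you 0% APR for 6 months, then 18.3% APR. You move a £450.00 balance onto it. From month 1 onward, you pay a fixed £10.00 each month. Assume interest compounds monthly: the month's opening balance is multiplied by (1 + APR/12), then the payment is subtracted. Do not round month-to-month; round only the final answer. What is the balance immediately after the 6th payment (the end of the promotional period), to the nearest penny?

£390.00

Promo months 1–6 at r₀ = 0%/12 = 0; months 7+ at r₁ = 18.3%/12 = 0.01525.
After month 6 (no interest yet): B = £450.00 − 6·£10.00 = £390.00.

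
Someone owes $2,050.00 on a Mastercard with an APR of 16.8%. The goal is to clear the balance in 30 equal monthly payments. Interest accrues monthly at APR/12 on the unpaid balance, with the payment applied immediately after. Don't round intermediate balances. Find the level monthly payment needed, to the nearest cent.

$84.16

Monthly rate r = 16.8%/12 = 1.4% = 0.014.
Level-payment amortization: P = B₀·r / (1 − (1+r)^(−n)) = 2050.00·0.014 / (1 − 1.014^(−30)).
Denominator 1 − (1+r)^(−30) = 0.341036515.
P = 28.7 / 0.341036515 ≈ 84.16.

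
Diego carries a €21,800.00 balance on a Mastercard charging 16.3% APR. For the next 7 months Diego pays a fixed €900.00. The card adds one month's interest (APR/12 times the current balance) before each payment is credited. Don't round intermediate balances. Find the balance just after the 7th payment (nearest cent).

Monthly rate r = 16.3%/12 = 1.35833% = 0.0135833.
Each month: B ← B·(1+r) − €900.00.
Month 1: interest €296.12; balance after payment €21,196.12.
Month 2: interest €287.91; balance after payment €20,584.03.
Month 3: interest €279.60; balance after payment €19,963.63.
Month 4: interest €271.17; balance after payment €19,334.80.
Month 5: interest €262.63; balance after payment €18,697.43.
Month 6: interest €253.97; balance after payment €18,051.41.
Month 7: interest €245.20; balance after payment €17,396.61.

€17,396.61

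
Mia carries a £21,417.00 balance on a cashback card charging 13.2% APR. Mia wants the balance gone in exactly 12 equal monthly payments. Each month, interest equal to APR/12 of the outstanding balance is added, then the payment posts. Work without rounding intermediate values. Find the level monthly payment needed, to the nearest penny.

Monthly rate r = 13.2%/12 = 1.1% = 0.011.
Level-payment amortization: P = B₀·r / (1 − (1+r)^(−n)) = 21417.00·0.011 / (1 − 1.011^(−12)).
Denominator 1 − (1+r)^(−12) = 0.123027181.
P = 235.587 / 0.123027181 ≈ 1914.92.

£1,914.92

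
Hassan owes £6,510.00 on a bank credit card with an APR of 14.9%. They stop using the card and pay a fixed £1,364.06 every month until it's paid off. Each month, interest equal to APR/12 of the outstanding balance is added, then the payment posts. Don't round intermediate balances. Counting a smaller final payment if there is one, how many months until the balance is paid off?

5 months

Monthly rate r = 14.9%/12 = 1.24167% = 0.0124167.
Recurrence: B ← B·(1+r) − £1,364.06.
Month 1: interest £80.83; balance after payment £5,226.77.
Month 2: interest £64.90; balance after payment £3,927.61.
Month 3: interest £48.77; balance after payment £2,612.32.
Month 4: interest £32.44; balance after payment £1,280.70.
Month 5: interest £15.90; balance after payment £0.00.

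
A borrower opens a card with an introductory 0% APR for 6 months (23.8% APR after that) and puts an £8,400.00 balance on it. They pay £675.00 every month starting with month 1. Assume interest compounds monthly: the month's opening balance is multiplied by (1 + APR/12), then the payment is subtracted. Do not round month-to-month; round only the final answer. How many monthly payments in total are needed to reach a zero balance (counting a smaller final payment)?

Promo months 1–6 at r₀ = 0%/12 = 0; months 7+ at r₁ = 23.8%/12 = 0.0198333.
After month 6 (no interest yet): B = £8,400.00 − 6·£675.00 = £4,350.00.
Then at r₁ with £675.00/mo: n₂ = −ln(1 − r₁·B/P)/ln(1+r₁) ≈ 6.96 → 7 more payments.

13 payments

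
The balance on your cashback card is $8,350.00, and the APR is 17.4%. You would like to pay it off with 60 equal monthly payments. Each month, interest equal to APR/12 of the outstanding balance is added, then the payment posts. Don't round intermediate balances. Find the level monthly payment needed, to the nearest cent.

$209.32

Monthly rate r = 17.4%/12 = 1.45% = 0.0145.
Level-payment amortization: P = B₀·r / (1 − (1+r)^(−n)) = 8350.00·0.0145 / (1 − 1.0145^(−60)).
Denominator 1 − (1+r)^(−60) = 0.578422991.
P = 121.075 / 0.578422991 ≈ 209.32.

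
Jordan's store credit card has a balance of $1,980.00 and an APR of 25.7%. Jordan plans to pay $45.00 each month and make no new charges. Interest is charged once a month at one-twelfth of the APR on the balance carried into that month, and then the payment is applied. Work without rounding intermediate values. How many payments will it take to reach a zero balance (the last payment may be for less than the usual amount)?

Monthly rate r = 25.7%/12 = 2.14167% = 0.0214167.
Recurrence: B ← B·(1+r) − $45.00.
Month 1: interest $42.41; balance after payment $1,977.40.
Month 2: interest $42.35; balance after payment $1,974.75.
Closed form: n = −ln(1 − rB₀/P)/ln(1+r) = −ln(0.057667)/ln(1.02142) ≈ 134.639, so the balance reaches zero during payment 135.

135 payments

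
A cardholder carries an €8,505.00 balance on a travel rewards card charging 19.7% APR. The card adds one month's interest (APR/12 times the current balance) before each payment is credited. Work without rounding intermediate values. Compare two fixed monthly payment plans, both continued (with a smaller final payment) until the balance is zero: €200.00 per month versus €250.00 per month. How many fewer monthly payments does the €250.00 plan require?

23 fewer payments

Monthly rate r = 19.7%/12 = 1.64167% = 0.0164167.
At €200.00/mo: n = ⌈−ln(1 − rB₀/P)/ln(1+r)⌉ = 74 payments (last €111.38); total interest = total paid − €8,505.00 = €6,206.38.
At €250.00/mo: 51 payments (last €52.50); total interest €4,047.50.
Payments saved = 74 − 51 = 23.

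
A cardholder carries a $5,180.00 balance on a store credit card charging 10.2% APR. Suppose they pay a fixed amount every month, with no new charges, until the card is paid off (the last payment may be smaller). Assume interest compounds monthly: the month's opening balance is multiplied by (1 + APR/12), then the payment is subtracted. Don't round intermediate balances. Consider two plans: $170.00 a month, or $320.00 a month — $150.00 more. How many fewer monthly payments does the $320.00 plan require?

18 fewer payments

Monthly rate r = 10.2%/12 = 0.85% = 0.0085.
At $170.00/mo: n = ⌈−ln(1 − rB₀/P)/ln(1+r)⌉ = 36 payments (last $70.71); total interest = total paid − $5,180.00 = $840.71.
At $320.00/mo: 18 payments (last $156.84); total interest $416.84.
Payments saved = 36 − 18 = 18.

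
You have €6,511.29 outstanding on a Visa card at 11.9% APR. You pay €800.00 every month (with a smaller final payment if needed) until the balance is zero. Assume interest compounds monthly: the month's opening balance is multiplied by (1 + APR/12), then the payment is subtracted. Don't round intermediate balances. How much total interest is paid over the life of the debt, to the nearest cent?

Monthly rate r = 11.9%/12 = 0.991667% = 0.00991667.
Payoff takes n = ⌈−ln(1 − rB₀/P)/ln(1+r)⌉ = ⌈8.528⌉ = 9 payments; the last is €423.71.
Total paid = 8·€800.00 + €423.71 = €6,823.71.
Total interest = total paid − principal = €6,823.71 − €6,511.29 = €312.42.

€312.42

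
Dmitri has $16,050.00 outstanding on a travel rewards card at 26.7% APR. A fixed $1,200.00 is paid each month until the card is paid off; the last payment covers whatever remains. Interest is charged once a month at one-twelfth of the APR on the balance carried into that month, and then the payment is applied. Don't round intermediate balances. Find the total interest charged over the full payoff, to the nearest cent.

Monthly rate r = 26.7%/12 = 2.225% = 0.02225.
Payoff takes n = ⌈−ln(1 − rB₀/P)/ln(1+r)⌉ = ⌈16.052⌉ = 17 payments; the last is $63.15.
Total paid = 16·$1,200.00 + $63.15 = $19,263.15.
Total interest = total paid − principal = $19,263.15 − $16,050.00 = $3,213.15.

$3,213.15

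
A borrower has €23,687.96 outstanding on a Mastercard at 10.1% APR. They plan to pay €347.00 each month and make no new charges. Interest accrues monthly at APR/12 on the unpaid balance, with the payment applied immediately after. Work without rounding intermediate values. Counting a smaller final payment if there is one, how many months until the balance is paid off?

102 months

Monthly rate r = 10.1%/12 = 0.841667% = 0.00841667.
Recurrence: B ← B·(1+r) − €347.00.
Month 1: interest €199.37; balance after payment €23,540.33.
Month 2: interest €198.13; balance after payment €23,391.46.
Closed form: n = −ln(1 − rB₀/P)/ln(1+r) = −ln(0.42544)/ln(1.00842) ≈ 101.968, so the balance reaches zero during payment 102.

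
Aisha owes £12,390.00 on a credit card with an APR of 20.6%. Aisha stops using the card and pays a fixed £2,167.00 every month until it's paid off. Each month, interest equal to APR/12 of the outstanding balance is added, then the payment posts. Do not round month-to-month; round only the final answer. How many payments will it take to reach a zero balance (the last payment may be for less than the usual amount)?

7 months

Monthly rate r = 20.6%/12 = 1.71667% = 0.0171667.
Recurrence: B ← B·(1+r) − £2,167.00.
Month 1: interest £212.69; balance after payment £10,435.69.
Month 2: interest £179.15; balance after payment £8,447.84.
Closed form: n = −ln(1 − rB₀/P)/ln(1+r) = −ln(0.90185)/ln(1.01717) ≈ 6.070, so the balance reaches zero during payment 7.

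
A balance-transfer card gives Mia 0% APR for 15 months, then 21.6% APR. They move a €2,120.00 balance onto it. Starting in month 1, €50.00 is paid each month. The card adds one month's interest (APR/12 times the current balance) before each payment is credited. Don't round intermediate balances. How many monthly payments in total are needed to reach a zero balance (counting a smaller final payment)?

54 months

Promo months 1–15 at r₀ = 0%/12 = 0; months 16+ at r₁ = 21.6%/12 = 0.018.
After month 15 (no interest yet): B = €2,120.00 − 15·€50.00 = €1,370.00.
Then at r₁ with €50.00/mo: n₂ = −ln(1 − r₁·B/P)/ln(1+r₁) ≈ 38.10 → 39 more payments.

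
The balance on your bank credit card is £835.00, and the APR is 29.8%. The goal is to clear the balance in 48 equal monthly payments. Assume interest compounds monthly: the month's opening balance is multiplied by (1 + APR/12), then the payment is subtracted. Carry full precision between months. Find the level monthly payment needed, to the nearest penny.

Monthly rate r = 29.8%/12 = 2.48333% = 0.0248333.
Level-payment amortization: P = B₀·r / (1 − (1+r)^(−n)) = 835.00·0.0248333 / (1 − 1.02483^(−48)).
Denominator 1 − (1+r)^(−48) = 0.691933587.
P = 20.7358 / 0.691933587 ≈ 29.97.

£29.97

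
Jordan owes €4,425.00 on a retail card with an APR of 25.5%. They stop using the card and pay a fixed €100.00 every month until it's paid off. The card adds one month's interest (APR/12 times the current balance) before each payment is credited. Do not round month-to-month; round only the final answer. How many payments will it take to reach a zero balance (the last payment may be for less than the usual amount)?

Monthly rate r = 25.5%/12 = 2.125% = 0.02125.
Recurrence: B ← B·(1+r) − €100.00.
Month 1: interest €94.03; balance after payment €4,419.03.
Month 2: interest €93.90; balance after payment €4,412.94.
Closed form: n = −ln(1 − rB₀/P)/ln(1+r) = −ln(0.059688)/ln(1.02125) ≈ 134.046, so the balance reaches zero during payment 135.

135 months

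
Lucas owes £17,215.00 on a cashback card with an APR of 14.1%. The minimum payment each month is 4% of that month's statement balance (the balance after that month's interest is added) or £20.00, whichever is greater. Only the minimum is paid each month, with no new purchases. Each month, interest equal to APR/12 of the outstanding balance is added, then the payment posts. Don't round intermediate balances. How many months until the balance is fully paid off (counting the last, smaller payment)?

152 months

Monthly rate r = 14.1%/12 = 1.175% = 0.01175.
While 4% of the post-interest balance exceeds £20.00, each month B ← (B·(1+r))·(1 − 0.04), i.e. B shrinks by the factor (1+r)·0.96 = 0.97128.
This holds for months 1–122. Entering month 123 the balance is £491.96; 4% of the post-interest balance is now below £20.00, so the flat £20.00 minimum applies from here.
From month 123 a fixed £20.00 at rate r clears £491.96 in 30 more payments. Total: 122 + 30 = 152 months.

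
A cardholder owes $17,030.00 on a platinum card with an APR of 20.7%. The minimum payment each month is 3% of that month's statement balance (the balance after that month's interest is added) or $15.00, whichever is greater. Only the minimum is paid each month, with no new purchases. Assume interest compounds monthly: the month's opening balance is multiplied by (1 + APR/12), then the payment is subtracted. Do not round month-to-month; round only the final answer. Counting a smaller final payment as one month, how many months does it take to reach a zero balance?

315 months

Monthly rate r = 20.7%/12 = 1.725% = 0.01725.
While 3% of the post-interest balance exceeds $15.00, each month B ← (B·(1+r))·(1 − 0.03), i.e. B shrinks by the factor (1+r)·0.97 = 0.98673.
This holds for months 1–266. Entering month 267 the balance is $487.82; 3% of the post-interest balance is now below $15.00, so the flat $15.00 minimum applies from here.
From month 267 a fixed $15.00 at rate r clears $487.82 in 49 more payments. Total: 266 + 49 = 315 months.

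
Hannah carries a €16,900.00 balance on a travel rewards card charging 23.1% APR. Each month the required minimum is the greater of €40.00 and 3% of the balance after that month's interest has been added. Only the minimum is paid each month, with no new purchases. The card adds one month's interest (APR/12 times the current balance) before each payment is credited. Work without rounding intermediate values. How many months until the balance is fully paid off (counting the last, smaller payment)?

Monthly rate r = 23.1%/12 = 1.925% = 0.01925.
While 3% of the post-interest balance exceeds €40.00, each month B ← (B·(1+r))·(1 − 0.03), i.e. B shrinks by the factor (1+r)·0.97 = 0.98867.
This holds for months 1–225. Entering month 226 the balance is €1,302.23; 3% of the post-interest balance is now below €40.00, so the flat €40.00 minimum applies from here.
From month 226 a fixed €40.00 at rate r clears €1,302.23 in 52 more payments. Total: 225 + 52 = 277 months.

277 months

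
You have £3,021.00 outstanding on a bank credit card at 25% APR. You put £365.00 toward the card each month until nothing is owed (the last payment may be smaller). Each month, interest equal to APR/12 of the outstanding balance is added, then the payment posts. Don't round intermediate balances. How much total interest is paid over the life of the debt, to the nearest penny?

£329.87

Monthly rate r = 25%/12 = 2.08333% = 0.0208333.
Payoff takes n = ⌈−ln(1 − rB₀/P)/ln(1+r)⌉ = ⌈9.179⌉ = 10 payments; the last is £65.87.
Total paid = 9·£365.00 + £65.87 = £3,350.87.
Total interest = total paid − principal = £3,350.87 − £3,021.00 = £329.87.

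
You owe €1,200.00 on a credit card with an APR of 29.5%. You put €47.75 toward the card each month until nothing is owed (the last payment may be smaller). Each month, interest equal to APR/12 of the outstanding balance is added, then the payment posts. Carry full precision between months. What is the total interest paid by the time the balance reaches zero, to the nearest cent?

Monthly rate r = 29.5%/12 = 2.45833% = 0.0245833.
Payoff takes n = ⌈−ln(1 − rB₀/P)/ln(1+r)⌉ = ⌈39.604⌉ = 40 payments; the last is €28.96.
Total paid = 39·€47.75 + €28.96 = €1,891.21.
Total interest = total paid − principal = €1,891.21 − €1,200.00 = €691.21.

€691.21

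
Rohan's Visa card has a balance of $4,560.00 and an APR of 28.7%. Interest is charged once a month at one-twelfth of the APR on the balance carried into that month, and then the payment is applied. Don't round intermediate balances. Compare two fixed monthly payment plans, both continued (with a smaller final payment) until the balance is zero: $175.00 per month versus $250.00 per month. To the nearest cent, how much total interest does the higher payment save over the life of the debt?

Monthly rate r = 28.7%/12 = 2.39167% = 0.0239167.
At $175.00/mo: n = ⌈−ln(1 − rB₀/P)/ln(1+r)⌉ = 42 payments (last $52.26); total interest = total paid − $4,560.00 = $2,667.26.
At $250.00/mo: 25 payments (last $62.78); total interest $1,502.78.
Interest saved = $2,667.26 − $1,502.78 = $1,164.48.

$1,164.48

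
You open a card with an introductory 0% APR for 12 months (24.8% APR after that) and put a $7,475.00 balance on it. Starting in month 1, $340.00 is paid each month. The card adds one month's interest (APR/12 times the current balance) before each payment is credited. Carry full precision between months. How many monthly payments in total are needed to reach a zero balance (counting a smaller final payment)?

Promo months 1–12 at r₀ = 0%/12 = 0; months 13+ at r₁ = 24.8%/12 = 0.0206667.
After month 12 (no interest yet): B = $7,475.00 − 12·$340.00 = $3,395.00.
Then at r₁ with $340.00/mo: n₂ = −ln(1 − r₁·B/P)/ln(1+r₁) ≈ 11.30 → 12 more payments.

24 months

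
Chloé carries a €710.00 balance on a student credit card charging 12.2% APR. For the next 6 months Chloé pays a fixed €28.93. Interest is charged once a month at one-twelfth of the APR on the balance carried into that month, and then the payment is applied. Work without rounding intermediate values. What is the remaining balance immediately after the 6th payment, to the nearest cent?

€576.37

Monthly rate r = 12.2%/12 = 1.01667% = 0.0101667.
Each month: B ← B·(1+r) − €28.93.
Month 1: interest €7.22; balance after payment €688.29.
Month 2: interest €7.00; balance after payment €666.36.
Month 3: interest €6.77; balance after payment €644.20.
Month 4: interest €6.55; balance after payment €621.82.
Month 5: interest €6.32; balance after payment €599.21.
Month 6: interest €6.09; balance after payment €576.37.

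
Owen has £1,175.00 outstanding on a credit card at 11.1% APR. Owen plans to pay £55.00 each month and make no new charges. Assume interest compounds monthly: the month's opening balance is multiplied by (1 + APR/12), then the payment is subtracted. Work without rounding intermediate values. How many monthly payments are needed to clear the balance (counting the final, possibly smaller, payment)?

Monthly rate r = 11.1%/12 = 0.925% = 0.00925.
Recurrence: B ← B·(1+r) − £55.00.
Month 1: interest £10.87; balance after payment £1,130.87.
Month 2: interest £10.46; balance after payment £1,086.33.
Closed form: n = −ln(1 − rB₀/P)/ln(1+r) = −ln(0.80239)/ln(1.00925) ≈ 23.912, so the balance reaches zero during payment 24.

24 months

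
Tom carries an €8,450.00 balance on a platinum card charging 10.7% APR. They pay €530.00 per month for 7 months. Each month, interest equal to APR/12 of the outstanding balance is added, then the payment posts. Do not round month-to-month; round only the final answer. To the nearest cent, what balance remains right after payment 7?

Monthly rate r = 10.7%/12 = 0.891667% = 0.00891667.
Each month: B ← B·(1+r) − €530.00.
Month 1: interest €75.35; balance after payment €7,995.35.
Month 2: interest €71.29; balance after payment €7,536.64.
Month 3: interest €67.20; balance after payment €7,073.84.
Month 4: interest €63.08; balance after payment €6,606.91.
Month 5: interest €58.91; balance after payment €6,135.83.
Month 6: interest €54.71; balance after payment €5,660.54.
Month 7: interest €50.47; balance after payment €5,181.01.

€5,181.01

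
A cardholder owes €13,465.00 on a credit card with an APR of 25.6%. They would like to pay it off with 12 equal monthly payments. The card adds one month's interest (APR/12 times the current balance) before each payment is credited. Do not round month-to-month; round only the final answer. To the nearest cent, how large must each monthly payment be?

Monthly rate r = 25.6%/12 = 2.13333% = 0.0213333.
Level-payment amortization: P = B₀·r / (1 − (1+r)^(−n)) = 13465.00·0.0213333 / (1 − 1.02133^(−12)).
Denominator 1 − (1+r)^(−12) = 0.223770891.
P = 287.253 / 0.223770891 ≈ 1283.69.

€1,283.69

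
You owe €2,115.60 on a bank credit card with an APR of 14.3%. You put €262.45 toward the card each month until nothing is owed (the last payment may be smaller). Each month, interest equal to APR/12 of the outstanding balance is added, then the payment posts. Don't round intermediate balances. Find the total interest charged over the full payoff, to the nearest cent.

€122.24

Monthly rate r = 14.3%/12 = 1.19167% = 0.0119167.
Payoff takes n = ⌈−ln(1 − rB₀/P)/ln(1+r)⌉ = ⌈8.525⌉ = 9 payments; the last is €138.24.
Total paid = 8·€262.45 + €138.24 = €2,237.84.
Total interest = total paid − principal = €2,237.84 − €2,115.60 = €122.24.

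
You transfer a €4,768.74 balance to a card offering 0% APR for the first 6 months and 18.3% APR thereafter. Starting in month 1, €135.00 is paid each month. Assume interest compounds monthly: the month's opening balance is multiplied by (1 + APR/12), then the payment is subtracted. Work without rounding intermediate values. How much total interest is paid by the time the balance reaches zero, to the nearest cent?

€1,328.54

Promo months 1–6 at r₀ = 0%/12 = 0; months 7+ at r₁ = 18.3%/12 = 0.01525.
After month 6 (no interest yet): B = €4,768.74 − 6·€135.00 = €3,958.74.
Then at r₁ with €135.00/mo: n₂ = −ln(1 − r₁·B/P)/ln(1+r₁) ≈ 39.16 → 40 more payments.
Total paid = 45·€135.00 + €22.28 = €6,097.28; interest = €6,097.28 − €4,768.74 = €1,328.54.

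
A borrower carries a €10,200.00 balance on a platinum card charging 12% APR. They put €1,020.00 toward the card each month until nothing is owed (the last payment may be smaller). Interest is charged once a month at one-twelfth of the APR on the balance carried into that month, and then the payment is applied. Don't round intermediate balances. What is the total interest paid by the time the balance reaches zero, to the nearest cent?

Monthly rate r = 12%/12 = 1% = 0.01.
Payoff takes n = ⌈−ln(1 − rB₀/P)/ln(1+r)⌉ = ⌈10.589⌉ = 11 payments; the last is €601.65.
Total paid = 10·€1,020.00 + €601.65 = €10,801.65.
Total interest = total paid − principal = €10,801.65 − €10,200.00 = €601.65.

€601.65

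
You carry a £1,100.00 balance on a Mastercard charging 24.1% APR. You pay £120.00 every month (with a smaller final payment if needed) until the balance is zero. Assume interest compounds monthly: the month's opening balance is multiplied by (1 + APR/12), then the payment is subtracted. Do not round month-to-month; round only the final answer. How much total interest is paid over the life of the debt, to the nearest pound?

Monthly rate r = 24.1%/12 = 2.00833% = 0.0200833.
Payoff takes n = ⌈−ln(1 − rB₀/P)/ln(1+r)⌉ = ⌈10.232⌉ = 11 payments; the last is £28.08.
Total paid = 10·£120.00 + £28.08 = £1,228.08.
Total interest = total paid − principal = £1,228.08 − £1,100.00 = £128.08.

£128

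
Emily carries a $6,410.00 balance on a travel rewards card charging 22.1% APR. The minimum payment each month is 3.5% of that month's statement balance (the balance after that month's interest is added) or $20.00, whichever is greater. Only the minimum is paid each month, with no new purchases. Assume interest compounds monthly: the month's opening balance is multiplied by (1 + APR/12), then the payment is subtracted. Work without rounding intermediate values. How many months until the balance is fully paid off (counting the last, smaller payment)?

180 months

Monthly rate r = 22.1%/12 = 1.84167% = 0.0184167.
While 3.5% of the post-interest balance exceeds $20.00, each month B ← (B·(1+r))·(1 − 0.035), i.e. B shrinks by the factor (1+r)·0.965 = 0.98277.
This holds for months 1–141. Entering month 142 the balance is $552.97; 3.5% of the post-interest balance is now below $20.00, so the flat $20.00 minimum applies from here.
From month 142 a fixed $20.00 at rate r clears $552.97 in 39 more payments. Total: 141 + 39 = 180 months.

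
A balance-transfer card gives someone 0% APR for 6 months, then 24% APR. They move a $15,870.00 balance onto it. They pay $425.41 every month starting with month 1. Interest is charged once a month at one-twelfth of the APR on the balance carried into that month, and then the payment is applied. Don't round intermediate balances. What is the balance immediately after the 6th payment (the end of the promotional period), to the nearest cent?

$13,317.54

Promo months 1–6 at r₀ = 0%/12 = 0; months 7+ at r₁ = 24%/12 = 0.02.
After month 6 (no interest yet): B = $15,870.00 − 6·$425.41 = $13,317.54.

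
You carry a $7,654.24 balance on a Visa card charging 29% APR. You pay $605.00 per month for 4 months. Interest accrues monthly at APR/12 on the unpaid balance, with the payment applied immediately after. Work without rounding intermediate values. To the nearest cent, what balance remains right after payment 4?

$5,912.26

Monthly rate r = 29%/12 = 2.41667% = 0.0241667.
Each month: B ← B·(1+r) − $605.00.
Month 1: interest $184.98; balance after payment $7,234.22.
Month 2: interest $174.83; balance after payment $6,804.04.
Month 3: interest $164.43; balance after payment $6,363.48.
Month 4: interest $153.78; balance after payment $5,912.26.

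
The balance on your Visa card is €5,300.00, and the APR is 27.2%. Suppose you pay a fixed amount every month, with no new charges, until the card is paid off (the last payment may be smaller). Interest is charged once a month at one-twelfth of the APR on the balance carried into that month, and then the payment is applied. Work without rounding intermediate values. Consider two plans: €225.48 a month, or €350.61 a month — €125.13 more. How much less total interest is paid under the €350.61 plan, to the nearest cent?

Monthly rate r = 27.2%/12 = 2.26667% = 0.0226667.
At €225.48/mo: n = ⌈−ln(1 − rB₀/P)/ln(1+r)⌉ = 34 payments (last €214.66); total interest = total paid − €5,300.00 = €2,355.50.
At €350.61/mo: 19 payments (last €252.33); total interest €1,263.31.
Interest saved = €2,355.50 − €1,263.31 = €1,092.19.

€1,092.19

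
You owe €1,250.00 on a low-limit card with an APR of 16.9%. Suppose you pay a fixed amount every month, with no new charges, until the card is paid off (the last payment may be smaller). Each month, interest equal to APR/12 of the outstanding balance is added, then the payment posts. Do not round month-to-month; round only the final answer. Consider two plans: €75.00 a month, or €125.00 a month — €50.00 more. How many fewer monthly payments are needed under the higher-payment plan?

9 fewer payments

Monthly rate r = 16.9%/12 = 1.40833% = 0.0140833.
At €75.00/mo: n = ⌈−ln(1 − rB₀/P)/ln(1+r)⌉ = 20 payments (last €9.71); total interest = total paid − €1,250.00 = €184.71.
At €125.00/mo: 11 payments (last €106.84); total interest €106.84.
Payments saved = 20 − 11 = 9.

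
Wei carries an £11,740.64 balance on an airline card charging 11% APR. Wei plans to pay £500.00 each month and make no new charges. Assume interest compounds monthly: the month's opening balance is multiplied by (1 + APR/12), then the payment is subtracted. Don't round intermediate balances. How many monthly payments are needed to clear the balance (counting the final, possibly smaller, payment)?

Monthly rate r = 11%/12 = 0.916667% = 0.00916667.
Recurrence: B ← B·(1+r) − £500.00.
Month 1: interest £107.62; balance after payment £11,348.26.
Month 2: interest £104.03; balance after payment £10,952.29.
Closed form: n = −ln(1 − rB₀/P)/ln(1+r) = −ln(0.78475)/ln(1.00917) ≈ 26.563, so the balance reaches zero during payment 27.

27 payments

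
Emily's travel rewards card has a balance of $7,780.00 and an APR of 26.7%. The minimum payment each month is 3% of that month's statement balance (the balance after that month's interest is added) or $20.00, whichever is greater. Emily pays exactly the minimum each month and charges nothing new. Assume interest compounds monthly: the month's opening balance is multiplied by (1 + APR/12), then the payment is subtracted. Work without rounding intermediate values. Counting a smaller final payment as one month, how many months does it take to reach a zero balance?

Monthly rate r = 26.7%/12 = 2.225% = 0.02225.
While 3% of the post-interest balance exceeds $20.00, each month B ← (B·(1+r))·(1 − 0.03), i.e. B shrinks by the factor (1+r)·0.97 = 0.99158.
This holds for months 1–294. Entering month 295 the balance is $648.13; 3% of the post-interest balance is now below $20.00, so the flat $20.00 minimum applies from here.
From month 295 a fixed $20.00 at rate r clears $648.13 in 59 more payments. Total: 294 + 59 = 353 months.

353 months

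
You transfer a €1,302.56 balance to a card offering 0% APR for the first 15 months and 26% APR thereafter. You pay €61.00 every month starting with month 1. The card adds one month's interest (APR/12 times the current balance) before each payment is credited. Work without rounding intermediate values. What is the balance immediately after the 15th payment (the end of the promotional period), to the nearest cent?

€387.56

Promo months 1–15 at r₀ = 0%/12 = 0; months 16+ at r₁ = 26%/12 = 0.0216667.
After month 15 (no interest yet): B = €1,302.56 − 15·€61.00 = €387.56.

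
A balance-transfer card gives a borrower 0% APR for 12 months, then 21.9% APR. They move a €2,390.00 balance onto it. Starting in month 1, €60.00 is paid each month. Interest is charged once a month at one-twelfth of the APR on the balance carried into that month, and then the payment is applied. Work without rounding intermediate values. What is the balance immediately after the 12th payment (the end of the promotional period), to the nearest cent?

Promo months 1–12 at r₀ = 0%/12 = 0; months 13+ at r₁ = 21.9%/12 = 0.01825.
After month 12 (no interest yet): B = €2,390.00 − 12·€60.00 = €1,670.00.

€1,670.00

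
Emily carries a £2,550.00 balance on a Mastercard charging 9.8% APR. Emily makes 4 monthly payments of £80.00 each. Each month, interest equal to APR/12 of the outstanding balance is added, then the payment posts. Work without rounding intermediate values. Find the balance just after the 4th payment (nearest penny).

Monthly rate r = 9.8%/12 = 0.816667% = 0.00816667.
Each month: B ← B·(1+r) − £80.00.
Month 1: interest £20.83; balance after payment £2,490.82.
Month 2: interest £20.34; balance after payment £2,431.17.
Month 3: interest £19.85; balance after payment £2,371.02.
Month 4: interest £19.36; balance after payment £2,310.38.

£2,310.38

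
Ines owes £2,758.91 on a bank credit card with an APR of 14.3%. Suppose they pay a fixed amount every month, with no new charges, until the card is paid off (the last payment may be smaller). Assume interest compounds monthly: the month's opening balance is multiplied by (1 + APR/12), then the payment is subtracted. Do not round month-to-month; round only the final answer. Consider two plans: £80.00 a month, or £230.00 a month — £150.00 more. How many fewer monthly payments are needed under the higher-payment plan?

31 fewer payments

Monthly rate r = 14.3%/12 = 1.19167% = 0.0119167.
At £80.00/mo: n = ⌈−ln(1 − rB₀/P)/ln(1+r)⌉ = 45 payments (last £54.34); total interest = total paid − £2,758.91 = £815.43.
At £230.00/mo: 14 payments (last £4.89); total interest £235.98.
Payments saved = 45 − 14 = 31.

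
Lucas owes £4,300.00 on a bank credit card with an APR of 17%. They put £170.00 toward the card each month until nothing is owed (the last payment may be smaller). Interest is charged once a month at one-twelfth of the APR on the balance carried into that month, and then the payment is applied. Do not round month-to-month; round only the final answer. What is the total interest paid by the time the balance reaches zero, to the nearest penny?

£1,062.16

Monthly rate r = 17%/12 = 1.41667% = 0.0141667.
Payoff takes n = ⌈−ln(1 − rB₀/P)/ln(1+r)⌉ = ⌈31.540⌉ = 32 payments; the last is £92.16.
Total paid = 31·£170.00 + £92.16 = £5,362.16.
Total interest = total paid − principal = £5,362.16 − £4,300.00 = £1,062.16.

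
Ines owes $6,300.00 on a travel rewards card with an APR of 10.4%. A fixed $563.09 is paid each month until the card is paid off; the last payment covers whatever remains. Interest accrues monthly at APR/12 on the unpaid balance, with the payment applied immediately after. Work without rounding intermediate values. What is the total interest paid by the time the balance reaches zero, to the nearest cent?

$355.78

Monthly rate r = 10.4%/12 = 0.866667% = 0.00866667.
Payoff takes n = ⌈−ln(1 − rB₀/P)/ln(1+r)⌉ = ⌈11.819⌉ = 12 payments; the last is $461.79.
Total paid = 11·$563.09 + $461.79 = $6,655.78.
Total interest = total paid − principal = $6,655.78 − $6,300.00 = $355.78.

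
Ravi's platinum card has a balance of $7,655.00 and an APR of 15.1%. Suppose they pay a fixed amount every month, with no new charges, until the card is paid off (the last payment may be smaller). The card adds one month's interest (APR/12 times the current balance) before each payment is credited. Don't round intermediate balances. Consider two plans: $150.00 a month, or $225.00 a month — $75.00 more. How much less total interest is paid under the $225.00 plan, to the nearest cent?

Monthly rate r = 15.1%/12 = 1.25833% = 0.0125833.
At $150.00/mo: n = ⌈−ln(1 − rB₀/P)/ln(1+r)⌉ = 83 payments (last $27.73); total interest = total paid − $7,655.00 = $4,672.73.
At $225.00/mo: 45 payments (last $155.07); total interest $2,400.07.
Interest saved = $4,672.73 − $2,400.07 = $2,272.66.

$2,272.66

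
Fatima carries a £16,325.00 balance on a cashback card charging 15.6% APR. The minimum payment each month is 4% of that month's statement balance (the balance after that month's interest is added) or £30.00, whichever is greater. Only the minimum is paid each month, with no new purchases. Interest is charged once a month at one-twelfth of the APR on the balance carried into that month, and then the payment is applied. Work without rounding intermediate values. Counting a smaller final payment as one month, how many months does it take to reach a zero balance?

Monthly rate r = 15.6%/12 = 1.3% = 0.013.
While 4% of the post-interest balance exceeds £30.00, each month B ← (B·(1+r))·(1 − 0.04), i.e. B shrinks by the factor (1+r)·0.96 = 0.97248.
This holds for months 1–111. Entering month 112 the balance is £737.24; 4% of the post-interest balance is now below £30.00, so the flat £30.00 minimum applies from here.
From month 112 a fixed £30.00 at rate r clears £737.24 in 30 more payments. Total: 111 + 30 = 141 months.

141 months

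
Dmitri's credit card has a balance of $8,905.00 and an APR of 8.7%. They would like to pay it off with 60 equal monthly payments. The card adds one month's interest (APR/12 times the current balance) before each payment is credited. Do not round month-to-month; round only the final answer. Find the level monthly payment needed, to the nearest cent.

$183.56

Monthly rate r = 8.7%/12 = 0.725% = 0.00725.
Level-payment amortization: P = B₀·r / (1 − (1+r)^(−n)) = 8905.00·0.00725 / (1 − 1.00725^(−60)).
Denominator 1 − (1+r)^(−60) = 0.351718787.
P = 64.5613 / 0.351718787 ≈ 183.56.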